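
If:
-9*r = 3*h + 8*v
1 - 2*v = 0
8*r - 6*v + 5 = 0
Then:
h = -7/12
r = -1/4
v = 1/2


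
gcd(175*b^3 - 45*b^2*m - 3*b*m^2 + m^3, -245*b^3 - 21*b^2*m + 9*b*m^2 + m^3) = 35*b^2 - 2*b*m - m^2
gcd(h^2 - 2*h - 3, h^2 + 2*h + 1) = h + 1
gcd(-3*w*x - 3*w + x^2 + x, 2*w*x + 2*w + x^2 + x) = x + 1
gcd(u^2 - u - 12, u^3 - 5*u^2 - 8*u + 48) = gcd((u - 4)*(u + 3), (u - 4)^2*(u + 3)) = u^2 - u - 12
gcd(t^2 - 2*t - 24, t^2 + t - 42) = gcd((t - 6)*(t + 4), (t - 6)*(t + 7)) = t - 6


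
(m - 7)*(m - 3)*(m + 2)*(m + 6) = m^4 - 2*m^3 - 47*m^2 + 48*m + 252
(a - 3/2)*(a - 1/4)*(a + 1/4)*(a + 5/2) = a^4 + a^3 - 61*a^2/16 - a/16 + 15/64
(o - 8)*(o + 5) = o^2 - 3*o - 40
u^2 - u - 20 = (u - 5)*(u + 4)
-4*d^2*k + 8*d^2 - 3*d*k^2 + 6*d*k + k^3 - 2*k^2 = (-4*d + k)*(d + k)*(k - 2)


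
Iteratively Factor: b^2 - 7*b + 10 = (b - 5)*(b - 2)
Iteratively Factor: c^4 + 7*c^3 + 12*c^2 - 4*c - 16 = (c + 4)*(c^3 + 3*c^2 - 4) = (c - 1)*(c + 4)*(c^2 + 4*c + 4) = (c - 1)*(c + 2)*(c + 4)*(c + 2)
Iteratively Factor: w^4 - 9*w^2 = (w - 3)*(w^3 + 3*w^2) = w*(w - 3)*(w^2 + 3*w) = w*(w - 3)*(w + 3)*(w)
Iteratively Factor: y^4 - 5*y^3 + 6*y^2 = (y - 3)*(y^3 - 2*y^2) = (y - 3)*(y - 2)*(y^2) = y*(y - 3)*(y - 2)*(y)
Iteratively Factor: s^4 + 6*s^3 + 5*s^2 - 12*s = (s + 4)*(s^3 + 2*s^2 - 3*s) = (s + 3)*(s + 4)*(s^2 - s) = s*(s + 3)*(s + 4)*(s - 1)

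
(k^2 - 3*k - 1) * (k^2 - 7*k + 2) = k^4 - 10*k^3 + 22*k^2 + k - 2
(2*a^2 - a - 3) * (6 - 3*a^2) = -6*a^4 + 3*a^3 + 21*a^2 - 6*a - 18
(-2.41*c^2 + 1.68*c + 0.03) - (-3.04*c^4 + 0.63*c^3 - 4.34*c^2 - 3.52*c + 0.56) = 3.04*c^4 - 0.63*c^3 + 1.93*c^2 + 5.2*c - 0.53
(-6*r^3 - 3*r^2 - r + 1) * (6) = -36*r^3 - 18*r^2 - 6*r + 6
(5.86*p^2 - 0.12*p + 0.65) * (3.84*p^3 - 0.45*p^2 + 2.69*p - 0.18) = 22.5024*p^5 - 3.0978*p^4 + 18.3134*p^3 - 1.6701*p^2 + 1.7701*p - 0.117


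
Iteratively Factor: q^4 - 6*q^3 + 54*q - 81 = (q - 3)*(q^3 - 3*q^2 - 9*q + 27) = (q - 3)^2*(q^2 - 9) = (q - 3)^2*(q + 3)*(q - 3)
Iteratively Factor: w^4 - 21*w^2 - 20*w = (w + 1)*(w^3 - w^2 - 20*w) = (w + 1)*(w + 4)*(w^2 - 5*w) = w*(w + 1)*(w + 4)*(w - 5)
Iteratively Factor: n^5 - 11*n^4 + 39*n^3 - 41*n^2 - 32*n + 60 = (n - 2)*(n^4 - 9*n^3 + 21*n^2 + n - 30) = (n - 2)^2*(n^3 - 7*n^2 + 7*n + 15) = (n - 5)*(n - 2)^2*(n^2 - 2*n - 3) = (n - 5)*(n - 2)^2*(n + 1)*(n - 3)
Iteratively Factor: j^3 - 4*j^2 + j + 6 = (j - 2)*(j^2 - 2*j - 3) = (j - 3)*(j - 2)*(j + 1)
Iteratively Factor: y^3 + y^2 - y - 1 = (y - 1)*(y^2 + 2*y + 1) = (y - 1)*(y + 1)*(y + 1)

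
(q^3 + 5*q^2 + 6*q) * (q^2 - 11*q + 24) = q^5 - 6*q^4 - 25*q^3 + 54*q^2 + 144*q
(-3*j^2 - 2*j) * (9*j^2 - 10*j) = -27*j^4 + 12*j^3 + 20*j^2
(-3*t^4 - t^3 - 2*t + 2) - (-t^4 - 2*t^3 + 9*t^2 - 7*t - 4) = -2*t^4 + t^3 - 9*t^2 + 5*t + 6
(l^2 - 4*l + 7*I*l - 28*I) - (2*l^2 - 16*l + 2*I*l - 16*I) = -l^2 + 12*l + 5*I*l - 12*I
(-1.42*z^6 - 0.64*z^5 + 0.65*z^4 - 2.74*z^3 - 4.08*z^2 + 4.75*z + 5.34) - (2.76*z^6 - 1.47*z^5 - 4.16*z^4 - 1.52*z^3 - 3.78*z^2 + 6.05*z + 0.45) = -4.18*z^6 + 0.83*z^5 + 4.81*z^4 - 1.22*z^3 - 0.3*z^2 - 1.3*z + 4.89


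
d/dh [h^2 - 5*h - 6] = 2*h - 5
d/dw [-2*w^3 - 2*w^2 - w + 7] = -6*w^2 - 4*w - 1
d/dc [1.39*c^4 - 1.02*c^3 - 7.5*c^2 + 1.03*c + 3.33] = 5.56*c^3 - 3.06*c^2 - 15.0*c + 1.03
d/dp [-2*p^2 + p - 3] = 1 - 4*p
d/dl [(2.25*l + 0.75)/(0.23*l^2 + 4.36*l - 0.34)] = (0.5175*l^2 + 9.81*l - (0.46*l + 4.36)*(2.25*l + 0.75) - 0.765)/(0.23*l^2 + 4.36*l - 0.34)^2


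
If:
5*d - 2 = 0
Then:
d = 2/5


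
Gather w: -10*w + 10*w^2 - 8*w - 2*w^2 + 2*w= 8*w^2 - 16*w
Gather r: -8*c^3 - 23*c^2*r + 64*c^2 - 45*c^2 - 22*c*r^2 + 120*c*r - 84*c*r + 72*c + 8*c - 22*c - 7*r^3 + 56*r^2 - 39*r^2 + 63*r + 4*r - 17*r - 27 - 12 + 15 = -8*c^3 + 19*c^2 + 58*c - 7*r^3 + r^2*(17 - 22*c) + r*(-23*c^2 + 36*c + 50) - 24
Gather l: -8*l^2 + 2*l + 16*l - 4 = -8*l^2 + 18*l - 4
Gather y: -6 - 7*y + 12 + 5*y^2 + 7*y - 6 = 5*y^2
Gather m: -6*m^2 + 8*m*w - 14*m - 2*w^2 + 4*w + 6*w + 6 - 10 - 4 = -6*m^2 + m*(8*w - 14) - 2*w^2 + 10*w - 8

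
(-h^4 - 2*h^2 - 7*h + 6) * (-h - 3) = h^5 + 3*h^4 + 2*h^3 + 13*h^2 + 15*h - 18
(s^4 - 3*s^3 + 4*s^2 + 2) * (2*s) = 2*s^5 - 6*s^4 + 8*s^3 + 4*s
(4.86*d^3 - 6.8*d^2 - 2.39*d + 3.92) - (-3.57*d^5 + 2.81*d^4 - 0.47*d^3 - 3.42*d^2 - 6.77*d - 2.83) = 3.57*d^5 - 2.81*d^4 + 5.33*d^3 - 3.38*d^2 + 4.38*d + 6.75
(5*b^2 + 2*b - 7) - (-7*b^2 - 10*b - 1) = 12*b^2 + 12*b - 6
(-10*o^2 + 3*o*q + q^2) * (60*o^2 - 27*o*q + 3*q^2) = -600*o^4 + 450*o^3*q - 51*o^2*q^2 - 18*o*q^3 + 3*q^4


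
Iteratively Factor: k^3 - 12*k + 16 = (k - 2)*(k^2 + 2*k - 8) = (k - 2)*(k + 4)*(k - 2)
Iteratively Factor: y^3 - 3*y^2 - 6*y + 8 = (y + 2)*(y^2 - 5*y + 4) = (y - 4)*(y + 2)*(y - 1)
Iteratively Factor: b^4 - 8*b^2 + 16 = (b + 2)*(b^3 - 2*b^2 - 4*b + 8) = (b + 2)^2*(b^2 - 4*b + 4) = (b - 2)*(b + 2)^2*(b - 2)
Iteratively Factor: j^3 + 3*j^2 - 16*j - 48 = (j + 4)*(j^2 - j - 12) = (j + 3)*(j + 4)*(j - 4)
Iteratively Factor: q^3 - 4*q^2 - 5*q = (q - 5)*(q^2 + q) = q*(q - 5)*(q + 1)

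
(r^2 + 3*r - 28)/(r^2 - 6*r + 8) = (r + 7)/(r - 2)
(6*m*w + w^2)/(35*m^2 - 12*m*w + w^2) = w*(6*m + w)/(35*m^2 - 12*m*w + w^2)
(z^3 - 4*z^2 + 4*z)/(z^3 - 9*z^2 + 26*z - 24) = z*(z - 2)/(z^2 - 7*z + 12)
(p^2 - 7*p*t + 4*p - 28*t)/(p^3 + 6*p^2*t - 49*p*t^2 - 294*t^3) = (p + 4)/(p^2 + 13*p*t + 42*t^2)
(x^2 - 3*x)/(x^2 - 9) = x/(x + 3)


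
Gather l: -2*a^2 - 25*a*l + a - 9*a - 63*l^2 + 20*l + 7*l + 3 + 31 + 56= -2*a^2 - 8*a - 63*l^2 + l*(27 - 25*a) + 90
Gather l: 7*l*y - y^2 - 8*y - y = 7*l*y - y^2 - 9*y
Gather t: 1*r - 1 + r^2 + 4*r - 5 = r^2 + 5*r - 6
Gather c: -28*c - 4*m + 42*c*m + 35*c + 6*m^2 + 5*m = c*(42*m + 7) + 6*m^2 + m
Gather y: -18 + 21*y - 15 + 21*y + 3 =42*y - 30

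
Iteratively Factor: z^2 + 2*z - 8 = (z - 2)*(z + 4)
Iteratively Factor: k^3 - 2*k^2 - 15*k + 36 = (k - 3)*(k^2 + k - 12) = (k - 3)^2*(k + 4)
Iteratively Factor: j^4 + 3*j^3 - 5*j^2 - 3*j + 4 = (j - 1)*(j^3 + 4*j^2 - j - 4) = (j - 1)*(j + 4)*(j^2 - 1) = (j - 1)*(j + 1)*(j + 4)*(j - 1)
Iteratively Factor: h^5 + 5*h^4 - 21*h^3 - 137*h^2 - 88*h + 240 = (h + 4)*(h^4 + h^3 - 25*h^2 - 37*h + 60) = (h + 3)*(h + 4)*(h^3 - 2*h^2 - 19*h + 20) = (h - 5)*(h + 3)*(h + 4)*(h^2 + 3*h - 4) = (h - 5)*(h - 1)*(h + 3)*(h + 4)*(h + 4)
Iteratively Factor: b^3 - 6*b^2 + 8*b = (b - 4)*(b^2 - 2*b) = b*(b - 4)*(b - 2)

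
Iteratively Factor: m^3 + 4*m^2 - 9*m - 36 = (m + 4)*(m^2 - 9) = (m + 3)*(m + 4)*(m - 3)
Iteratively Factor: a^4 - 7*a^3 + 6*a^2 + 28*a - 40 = (a + 2)*(a^3 - 9*a^2 + 24*a - 20) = (a - 2)*(a + 2)*(a^2 - 7*a + 10) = (a - 2)^2*(a + 2)*(a - 5)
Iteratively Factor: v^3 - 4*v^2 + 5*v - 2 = (v - 1)*(v^2 - 3*v + 2) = (v - 1)^2*(v - 2)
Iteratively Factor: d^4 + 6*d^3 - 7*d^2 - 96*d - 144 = (d - 4)*(d^3 + 10*d^2 + 33*d + 36) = (d - 4)*(d + 4)*(d^2 + 6*d + 9) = (d - 4)*(d + 3)*(d + 4)*(d + 3)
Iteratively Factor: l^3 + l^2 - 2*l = (l + 2)*(l^2 - l) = (l - 1)*(l + 2)*(l)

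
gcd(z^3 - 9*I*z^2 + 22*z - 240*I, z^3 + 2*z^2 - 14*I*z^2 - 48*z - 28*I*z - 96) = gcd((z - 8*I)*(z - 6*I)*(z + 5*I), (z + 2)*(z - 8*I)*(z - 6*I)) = z^2 - 14*I*z - 48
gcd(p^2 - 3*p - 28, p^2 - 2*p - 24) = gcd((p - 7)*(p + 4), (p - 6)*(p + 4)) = p + 4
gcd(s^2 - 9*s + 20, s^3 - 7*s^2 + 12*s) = s - 4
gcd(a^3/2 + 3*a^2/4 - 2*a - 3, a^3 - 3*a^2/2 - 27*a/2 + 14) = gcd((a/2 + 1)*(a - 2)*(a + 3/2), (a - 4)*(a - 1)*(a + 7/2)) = 1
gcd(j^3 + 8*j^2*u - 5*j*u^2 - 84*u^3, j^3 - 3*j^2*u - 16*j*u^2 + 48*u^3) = -j^2 - j*u + 12*u^2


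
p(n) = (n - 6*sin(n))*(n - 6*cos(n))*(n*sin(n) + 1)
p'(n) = (1 - 6*cos(n))*(n - 6*cos(n))*(n*sin(n) + 1) + (n - 6*sin(n))*(n - 6*cos(n))*(n*cos(n) + sin(n)) + (n - 6*sin(n))*(n*sin(n) + 1)*(6*sin(n) + 1)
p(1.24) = 6.83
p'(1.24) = -58.61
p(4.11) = -162.27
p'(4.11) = -208.00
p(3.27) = 21.64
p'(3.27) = -87.73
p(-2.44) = 7.90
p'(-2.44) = 23.95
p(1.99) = -43.59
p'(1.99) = -22.35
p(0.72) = 18.09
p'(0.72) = 10.70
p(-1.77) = -6.55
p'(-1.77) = -56.87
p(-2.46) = 7.40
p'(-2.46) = 26.10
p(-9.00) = 108.60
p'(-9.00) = 117.28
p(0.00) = 0.00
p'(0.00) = 30.00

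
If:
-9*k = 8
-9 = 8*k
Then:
No Solution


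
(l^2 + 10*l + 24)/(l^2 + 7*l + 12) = (l + 6)/(l + 3)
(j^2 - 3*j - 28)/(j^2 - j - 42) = (j + 4)/(j + 6)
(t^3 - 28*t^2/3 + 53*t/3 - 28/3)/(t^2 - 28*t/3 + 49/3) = (3*t^2 - 7*t + 4)/(3*t - 7)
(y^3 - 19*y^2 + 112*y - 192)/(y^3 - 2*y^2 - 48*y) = (y^2 - 11*y + 24)/(y*(y + 6))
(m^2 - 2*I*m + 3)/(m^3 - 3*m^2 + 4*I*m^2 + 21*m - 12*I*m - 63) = (m + I)/(m^2 + m*(-3 + 7*I) - 21*I)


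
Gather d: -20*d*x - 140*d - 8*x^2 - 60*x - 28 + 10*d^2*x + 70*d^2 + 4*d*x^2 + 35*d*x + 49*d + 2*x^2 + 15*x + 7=d^2*(10*x + 70) + d*(4*x^2 + 15*x - 91) - 6*x^2 - 45*x - 21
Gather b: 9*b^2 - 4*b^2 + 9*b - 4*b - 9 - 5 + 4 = 5*b^2 + 5*b - 10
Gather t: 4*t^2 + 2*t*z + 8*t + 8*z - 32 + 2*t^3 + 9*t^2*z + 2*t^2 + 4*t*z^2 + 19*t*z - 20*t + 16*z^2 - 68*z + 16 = 2*t^3 + t^2*(9*z + 6) + t*(4*z^2 + 21*z - 12) + 16*z^2 - 60*z - 16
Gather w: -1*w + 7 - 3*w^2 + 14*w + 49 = -3*w^2 + 13*w + 56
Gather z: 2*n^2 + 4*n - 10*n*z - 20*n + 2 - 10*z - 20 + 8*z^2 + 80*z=2*n^2 - 16*n + 8*z^2 + z*(70 - 10*n) - 18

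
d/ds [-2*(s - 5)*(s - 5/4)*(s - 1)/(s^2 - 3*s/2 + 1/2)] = (-8*s^2 + 8*s + 25)/(4*s^2 - 4*s + 1)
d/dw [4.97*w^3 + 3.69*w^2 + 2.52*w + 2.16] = 14.91*w^2 + 7.38*w + 2.52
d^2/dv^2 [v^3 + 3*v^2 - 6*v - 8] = 6*v + 6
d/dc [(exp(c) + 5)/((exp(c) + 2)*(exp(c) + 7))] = (-exp(2*c) - 10*exp(c) - 31)*exp(c)/(exp(4*c) + 18*exp(3*c) + 109*exp(2*c) + 252*exp(c) + 196)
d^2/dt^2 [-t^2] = -2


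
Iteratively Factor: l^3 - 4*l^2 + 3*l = (l - 3)*(l^2 - l) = (l - 3)*(l - 1)*(l)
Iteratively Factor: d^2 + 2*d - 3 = (d + 3)*(d - 1)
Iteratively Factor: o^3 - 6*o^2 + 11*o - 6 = (o - 3)*(o^2 - 3*o + 2) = (o - 3)*(o - 1)*(o - 2)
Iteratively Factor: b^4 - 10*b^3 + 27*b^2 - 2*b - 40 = (b + 1)*(b^3 - 11*b^2 + 38*b - 40) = (b - 4)*(b + 1)*(b^2 - 7*b + 10) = (b - 5)*(b - 4)*(b + 1)*(b - 2)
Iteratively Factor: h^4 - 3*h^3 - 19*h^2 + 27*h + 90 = (h + 2)*(h^3 - 5*h^2 - 9*h + 45) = (h + 2)*(h + 3)*(h^2 - 8*h + 15) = (h - 5)*(h + 2)*(h + 3)*(h - 3)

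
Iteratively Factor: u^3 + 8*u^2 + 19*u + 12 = (u + 3)*(u^2 + 5*u + 4) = (u + 3)*(u + 4)*(u + 1)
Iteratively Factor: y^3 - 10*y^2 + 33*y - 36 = (y - 3)*(y^2 - 7*y + 12) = (y - 4)*(y - 3)*(y - 3)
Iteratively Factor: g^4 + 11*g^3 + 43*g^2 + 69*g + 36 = (g + 3)*(g^3 + 8*g^2 + 19*g + 12) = (g + 3)*(g + 4)*(g^2 + 4*g + 3) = (g + 3)^2*(g + 4)*(g + 1)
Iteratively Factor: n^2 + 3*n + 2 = (n + 2)*(n + 1)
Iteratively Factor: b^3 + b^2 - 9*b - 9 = (b - 3)*(b^2 + 4*b + 3) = (b - 3)*(b + 1)*(b + 3)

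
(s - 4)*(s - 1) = s^2 - 5*s + 4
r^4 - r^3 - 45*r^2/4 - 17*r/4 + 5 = (r - 4)*(r - 1/2)*(r + 1)*(r + 5/2)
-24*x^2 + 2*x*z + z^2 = (-4*x + z)*(6*x + z)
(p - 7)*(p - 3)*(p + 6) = p^3 - 4*p^2 - 39*p + 126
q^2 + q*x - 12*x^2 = (q - 3*x)*(q + 4*x)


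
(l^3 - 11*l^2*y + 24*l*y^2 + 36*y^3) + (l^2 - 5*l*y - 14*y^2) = l^3 - 11*l^2*y + l^2 + 24*l*y^2 - 5*l*y + 36*y^3 - 14*y^2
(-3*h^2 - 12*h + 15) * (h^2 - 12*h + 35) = -3*h^4 + 24*h^3 + 54*h^2 - 600*h + 525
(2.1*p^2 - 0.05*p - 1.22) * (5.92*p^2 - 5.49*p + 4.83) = 12.432*p^4 - 11.825*p^3 + 3.1951*p^2 + 6.4563*p - 5.8926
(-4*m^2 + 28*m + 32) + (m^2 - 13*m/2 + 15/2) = -3*m^2 + 43*m/2 + 79/2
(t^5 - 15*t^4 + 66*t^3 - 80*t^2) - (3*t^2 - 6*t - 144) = t^5 - 15*t^4 + 66*t^3 - 83*t^2 + 6*t + 144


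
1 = 1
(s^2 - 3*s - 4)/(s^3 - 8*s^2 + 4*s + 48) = (s + 1)/(s^2 - 4*s - 12)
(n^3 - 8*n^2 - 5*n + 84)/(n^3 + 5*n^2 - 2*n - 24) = (n^2 - 11*n + 28)/(n^2 + 2*n - 8)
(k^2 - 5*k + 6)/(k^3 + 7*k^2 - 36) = (k - 3)/(k^2 + 9*k + 18)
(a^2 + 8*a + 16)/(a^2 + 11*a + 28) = (a + 4)/(a + 7)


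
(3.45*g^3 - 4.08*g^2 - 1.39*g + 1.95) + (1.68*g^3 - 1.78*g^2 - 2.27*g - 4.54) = 5.13*g^3 - 5.86*g^2 - 3.66*g - 2.59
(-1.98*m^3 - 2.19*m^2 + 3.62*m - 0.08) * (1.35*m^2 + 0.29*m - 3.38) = -2.673*m^5 - 3.5307*m^4 + 10.9443*m^3 + 8.344*m^2 - 12.2588*m + 0.2704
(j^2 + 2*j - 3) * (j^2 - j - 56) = j^4 + j^3 - 61*j^2 - 109*j + 168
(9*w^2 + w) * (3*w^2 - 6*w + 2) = 27*w^4 - 51*w^3 + 12*w^2 + 2*w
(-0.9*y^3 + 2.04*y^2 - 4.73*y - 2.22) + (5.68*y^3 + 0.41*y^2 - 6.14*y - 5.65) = 4.78*y^3 + 2.45*y^2 - 10.87*y - 7.87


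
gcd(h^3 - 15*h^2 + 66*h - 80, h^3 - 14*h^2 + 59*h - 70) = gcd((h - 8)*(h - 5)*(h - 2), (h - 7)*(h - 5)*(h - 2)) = h^2 - 7*h + 10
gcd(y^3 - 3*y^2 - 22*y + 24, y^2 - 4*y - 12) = y - 6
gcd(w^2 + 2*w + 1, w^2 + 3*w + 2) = w + 1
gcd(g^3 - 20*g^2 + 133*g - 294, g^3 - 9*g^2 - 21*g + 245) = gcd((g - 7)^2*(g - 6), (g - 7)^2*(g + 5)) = g^2 - 14*g + 49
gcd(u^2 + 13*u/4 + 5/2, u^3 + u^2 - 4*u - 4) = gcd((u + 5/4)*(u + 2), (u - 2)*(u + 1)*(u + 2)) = u + 2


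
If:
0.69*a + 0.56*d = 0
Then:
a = -0.811594202898551*d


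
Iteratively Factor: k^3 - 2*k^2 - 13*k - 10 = (k + 2)*(k^2 - 4*k - 5) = (k + 1)*(k + 2)*(k - 5)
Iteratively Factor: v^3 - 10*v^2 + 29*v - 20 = (v - 5)*(v^2 - 5*v + 4) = (v - 5)*(v - 4)*(v - 1)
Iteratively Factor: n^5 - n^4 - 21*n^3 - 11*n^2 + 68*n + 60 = (n + 2)*(n^4 - 3*n^3 - 15*n^2 + 19*n + 30) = (n - 5)*(n + 2)*(n^3 + 2*n^2 - 5*n - 6) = (n - 5)*(n + 1)*(n + 2)*(n^2 + n - 6) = (n - 5)*(n - 2)*(n + 1)*(n + 2)*(n + 3)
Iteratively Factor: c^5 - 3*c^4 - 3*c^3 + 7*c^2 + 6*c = (c)*(c^4 - 3*c^3 - 3*c^2 + 7*c + 6) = c*(c + 1)*(c^3 - 4*c^2 + c + 6) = c*(c - 2)*(c + 1)*(c^2 - 2*c - 3) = c*(c - 3)*(c - 2)*(c + 1)*(c + 1)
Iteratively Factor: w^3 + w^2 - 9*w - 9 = (w + 3)*(w^2 - 2*w - 3) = (w + 1)*(w + 3)*(w - 3)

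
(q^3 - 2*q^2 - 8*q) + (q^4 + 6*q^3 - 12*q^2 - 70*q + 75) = q^4 + 7*q^3 - 14*q^2 - 78*q + 75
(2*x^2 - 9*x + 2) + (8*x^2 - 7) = 10*x^2 - 9*x - 5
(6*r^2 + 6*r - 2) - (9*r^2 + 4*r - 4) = -3*r^2 + 2*r + 2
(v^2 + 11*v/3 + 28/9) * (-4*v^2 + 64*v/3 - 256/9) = -4*v^4 + 20*v^3/3 + 112*v^2/3 - 1024*v/27 - 7168/81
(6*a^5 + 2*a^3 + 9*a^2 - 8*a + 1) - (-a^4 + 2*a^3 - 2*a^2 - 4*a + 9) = 6*a^5 + a^4 + 11*a^2 - 4*a - 8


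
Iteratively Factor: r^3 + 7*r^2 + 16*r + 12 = (r + 2)*(r^2 + 5*r + 6) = (r + 2)^2*(r + 3)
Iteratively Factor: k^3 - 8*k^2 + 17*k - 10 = (k - 2)*(k^2 - 6*k + 5) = (k - 2)*(k - 1)*(k - 5)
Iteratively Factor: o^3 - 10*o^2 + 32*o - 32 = (o - 2)*(o^2 - 8*o + 16) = (o - 4)*(o - 2)*(o - 4)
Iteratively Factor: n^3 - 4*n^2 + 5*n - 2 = (n - 1)*(n^2 - 3*n + 2) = (n - 2)*(n - 1)*(n - 1)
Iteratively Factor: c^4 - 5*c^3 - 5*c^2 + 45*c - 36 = (c - 1)*(c^3 - 4*c^2 - 9*c + 36) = (c - 4)*(c - 1)*(c^2 - 9) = (c - 4)*(c - 1)*(c + 3)*(c - 3)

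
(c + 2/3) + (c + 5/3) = 2*c + 7/3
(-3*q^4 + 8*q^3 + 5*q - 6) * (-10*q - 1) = 30*q^5 - 77*q^4 - 8*q^3 - 50*q^2 + 55*q + 6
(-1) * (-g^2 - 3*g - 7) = g^2 + 3*g + 7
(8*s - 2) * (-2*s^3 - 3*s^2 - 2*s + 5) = -16*s^4 - 20*s^3 - 10*s^2 + 44*s - 10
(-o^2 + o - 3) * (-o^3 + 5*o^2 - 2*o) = o^5 - 6*o^4 + 10*o^3 - 17*o^2 + 6*o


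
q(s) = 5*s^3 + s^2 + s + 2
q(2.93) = 139.28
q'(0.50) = 5.75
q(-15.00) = -16663.00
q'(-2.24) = 71.78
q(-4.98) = -595.71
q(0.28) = 2.47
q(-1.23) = -7.02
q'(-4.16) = 252.26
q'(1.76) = 50.98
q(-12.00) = -8506.00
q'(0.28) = 2.74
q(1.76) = 34.12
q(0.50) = 3.38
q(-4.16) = -344.81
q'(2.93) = 135.63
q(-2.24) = -51.42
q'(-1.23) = 21.23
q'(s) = 15*s^2 + 2*s + 1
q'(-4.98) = 363.05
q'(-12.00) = 2137.00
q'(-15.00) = 3346.00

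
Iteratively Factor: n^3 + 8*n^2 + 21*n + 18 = (n + 2)*(n^2 + 6*n + 9) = (n + 2)*(n + 3)*(n + 3)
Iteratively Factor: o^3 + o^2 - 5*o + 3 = (o + 3)*(o^2 - 2*o + 1) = (o - 1)*(o + 3)*(o - 1)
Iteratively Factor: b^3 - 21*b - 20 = (b + 1)*(b^2 - b - 20) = (b - 5)*(b + 1)*(b + 4)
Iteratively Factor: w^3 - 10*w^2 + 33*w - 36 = (w - 4)*(w^2 - 6*w + 9) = (w - 4)*(w - 3)*(w - 3)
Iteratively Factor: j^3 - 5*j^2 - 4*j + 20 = (j - 2)*(j^2 - 3*j - 10) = (j - 2)*(j + 2)*(j - 5)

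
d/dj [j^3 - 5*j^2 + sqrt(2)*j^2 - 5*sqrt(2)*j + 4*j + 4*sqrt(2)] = 3*j^2 - 10*j + 2*sqrt(2)*j - 5*sqrt(2) + 4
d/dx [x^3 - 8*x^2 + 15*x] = 3*x^2 - 16*x + 15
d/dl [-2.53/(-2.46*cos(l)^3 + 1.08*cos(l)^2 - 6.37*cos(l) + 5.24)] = (18.6714*cos(l)^2 - 5.4648*cos(l) + 16.1161)*sin(l)/(2.46*cos(l)^3 - 1.08*cos(l)^2 + 6.37*cos(l) - 5.24)^2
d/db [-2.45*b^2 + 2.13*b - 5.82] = 2.13 - 4.9*b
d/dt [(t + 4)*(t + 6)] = 2*t + 10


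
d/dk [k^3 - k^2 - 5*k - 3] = 3*k^2 - 2*k - 5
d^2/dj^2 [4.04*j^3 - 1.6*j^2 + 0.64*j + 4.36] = 24.24*j - 3.2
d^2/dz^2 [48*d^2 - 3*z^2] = -6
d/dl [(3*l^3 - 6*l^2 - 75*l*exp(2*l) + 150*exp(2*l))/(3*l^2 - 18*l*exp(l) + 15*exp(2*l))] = (6*l^2*exp(l) + l^2 - 14*l*exp(l) - 5*exp(2*l) + 12*exp(l))/(l^2 - 2*l*exp(l) + exp(2*l))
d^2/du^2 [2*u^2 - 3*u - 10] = 4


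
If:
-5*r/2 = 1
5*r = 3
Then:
No Solution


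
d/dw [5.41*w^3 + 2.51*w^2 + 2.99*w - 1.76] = 16.23*w^2 + 5.02*w + 2.99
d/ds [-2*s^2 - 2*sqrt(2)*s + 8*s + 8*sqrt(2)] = -4*s - 2*sqrt(2) + 8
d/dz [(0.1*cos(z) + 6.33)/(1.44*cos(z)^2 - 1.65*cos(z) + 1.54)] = (0.144*cos(z)^2 + 18.2304*cos(z) - 10.5985)*sin(z)/(2.0736*cos(z)^4 - 4.752*cos(z)^3 + 7.1577*cos(z)^2 - 5.082*cos(z) + 2.3716)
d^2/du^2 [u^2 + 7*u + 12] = 2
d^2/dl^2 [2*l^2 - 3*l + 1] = 4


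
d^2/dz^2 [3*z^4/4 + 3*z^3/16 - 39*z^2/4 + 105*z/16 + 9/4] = 9*z^2 + 9*z/8 - 39/2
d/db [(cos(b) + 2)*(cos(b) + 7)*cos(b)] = (3*sin(b)^2 - 18*cos(b) - 17)*sin(b)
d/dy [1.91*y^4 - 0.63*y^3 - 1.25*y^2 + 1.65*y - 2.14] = 7.64*y^3 - 1.89*y^2 - 2.5*y + 1.65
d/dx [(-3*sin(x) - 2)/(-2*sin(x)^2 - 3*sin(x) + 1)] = (-8*sin(x) + 3*cos(2*x) - 12)*cos(x)/(3*sin(x) - cos(2*x))^2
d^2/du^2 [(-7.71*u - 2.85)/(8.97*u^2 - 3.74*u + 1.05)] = (-(7.71*u + 2.85)*(17.94*u - 3.74)*(35.88*u - 7.48) + (414.9522*u - 6.54179999999999)*(8.97*u^2 - 3.74*u + 1.05))/(8.97*u^2 - 3.74*u + 1.05)^3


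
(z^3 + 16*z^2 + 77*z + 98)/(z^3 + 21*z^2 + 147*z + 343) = (z + 2)/(z + 7)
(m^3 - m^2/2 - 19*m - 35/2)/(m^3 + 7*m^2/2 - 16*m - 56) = (m^2 - 4*m - 5)/(m^2 - 16)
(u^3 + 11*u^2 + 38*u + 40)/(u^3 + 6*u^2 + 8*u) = (u + 5)/u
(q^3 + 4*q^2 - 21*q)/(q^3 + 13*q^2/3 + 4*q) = 3*(q^2 + 4*q - 21)/(3*q^2 + 13*q + 12)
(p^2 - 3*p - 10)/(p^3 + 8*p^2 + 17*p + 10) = (p - 5)/(p^2 + 6*p + 5)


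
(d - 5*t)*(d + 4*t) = d^2 - d*t - 20*t^2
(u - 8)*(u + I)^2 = u^3 - 8*u^2 + 2*I*u^2 - u - 16*I*u + 8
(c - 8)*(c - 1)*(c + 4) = c^3 - 5*c^2 - 28*c + 32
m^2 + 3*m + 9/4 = (m + 3/2)^2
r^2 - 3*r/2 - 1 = (r - 2)*(r + 1/2)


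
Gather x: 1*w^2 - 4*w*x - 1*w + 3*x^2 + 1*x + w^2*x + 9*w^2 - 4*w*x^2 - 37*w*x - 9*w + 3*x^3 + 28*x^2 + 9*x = 10*w^2 - 10*w + 3*x^3 + x^2*(31 - 4*w) + x*(w^2 - 41*w + 10)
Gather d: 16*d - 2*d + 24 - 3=14*d + 21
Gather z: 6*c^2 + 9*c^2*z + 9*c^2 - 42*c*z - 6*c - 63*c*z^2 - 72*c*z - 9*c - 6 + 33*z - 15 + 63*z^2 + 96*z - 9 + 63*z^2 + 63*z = 15*c^2 - 15*c + z^2*(126 - 63*c) + z*(9*c^2 - 114*c + 192) - 30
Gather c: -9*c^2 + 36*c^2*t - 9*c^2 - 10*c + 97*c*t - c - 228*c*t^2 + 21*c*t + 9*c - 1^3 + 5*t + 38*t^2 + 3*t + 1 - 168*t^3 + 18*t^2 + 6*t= c^2*(36*t - 18) + c*(-228*t^2 + 118*t - 2) - 168*t^3 + 56*t^2 + 14*t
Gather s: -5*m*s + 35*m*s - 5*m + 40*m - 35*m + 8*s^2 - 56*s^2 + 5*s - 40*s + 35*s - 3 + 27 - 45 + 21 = 30*m*s - 48*s^2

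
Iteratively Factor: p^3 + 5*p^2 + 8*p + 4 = (p + 1)*(p^2 + 4*p + 4) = (p + 1)*(p + 2)*(p + 2)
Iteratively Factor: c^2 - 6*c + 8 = (c - 4)*(c - 2)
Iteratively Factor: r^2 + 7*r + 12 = (r + 4)*(r + 3)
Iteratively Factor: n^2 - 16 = (n + 4)*(n - 4)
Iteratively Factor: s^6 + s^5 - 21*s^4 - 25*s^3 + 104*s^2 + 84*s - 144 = (s + 3)*(s^5 - 2*s^4 - 15*s^3 + 20*s^2 + 44*s - 48) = (s - 1)*(s + 3)*(s^4 - s^3 - 16*s^2 + 4*s + 48) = (s - 1)*(s + 3)^2*(s^3 - 4*s^2 - 4*s + 16) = (s - 4)*(s - 1)*(s + 3)^2*(s^2 - 4) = (s - 4)*(s - 1)*(s + 2)*(s + 3)^2*(s - 2)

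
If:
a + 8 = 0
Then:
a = -8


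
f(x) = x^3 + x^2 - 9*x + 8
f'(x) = 3*x^2 + 2*x - 9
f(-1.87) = 21.79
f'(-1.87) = -2.25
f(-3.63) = 6.01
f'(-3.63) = 23.27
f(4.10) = 56.83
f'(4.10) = 49.63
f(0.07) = 7.38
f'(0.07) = -8.85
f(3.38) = 27.62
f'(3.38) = 32.03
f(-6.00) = -118.00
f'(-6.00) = 87.00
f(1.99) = 1.93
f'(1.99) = 6.86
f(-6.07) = -124.17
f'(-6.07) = 89.39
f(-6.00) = -118.00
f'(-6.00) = 87.00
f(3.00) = 17.00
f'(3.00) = 24.00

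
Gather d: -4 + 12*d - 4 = 12*d - 8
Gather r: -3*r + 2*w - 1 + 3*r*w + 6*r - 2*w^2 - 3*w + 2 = r*(3*w + 3) - 2*w^2 - w + 1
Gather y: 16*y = 16*y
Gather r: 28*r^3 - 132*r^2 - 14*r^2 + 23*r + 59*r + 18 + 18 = 28*r^3 - 146*r^2 + 82*r + 36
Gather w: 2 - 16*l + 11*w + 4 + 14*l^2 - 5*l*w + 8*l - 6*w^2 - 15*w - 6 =14*l^2 - 8*l - 6*w^2 + w*(-5*l - 4)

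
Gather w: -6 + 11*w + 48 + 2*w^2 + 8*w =2*w^2 + 19*w + 42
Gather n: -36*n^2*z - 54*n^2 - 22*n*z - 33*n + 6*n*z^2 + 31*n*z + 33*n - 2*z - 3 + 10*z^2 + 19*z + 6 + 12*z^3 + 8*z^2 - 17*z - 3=n^2*(-36*z - 54) + n*(6*z^2 + 9*z) + 12*z^3 + 18*z^2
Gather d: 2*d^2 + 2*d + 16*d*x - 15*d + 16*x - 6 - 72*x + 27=2*d^2 + d*(16*x - 13) - 56*x + 21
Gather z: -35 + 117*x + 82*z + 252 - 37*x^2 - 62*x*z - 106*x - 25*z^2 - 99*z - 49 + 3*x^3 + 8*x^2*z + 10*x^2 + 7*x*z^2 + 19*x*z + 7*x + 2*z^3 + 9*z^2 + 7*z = 3*x^3 - 27*x^2 + 18*x + 2*z^3 + z^2*(7*x - 16) + z*(8*x^2 - 43*x - 10) + 168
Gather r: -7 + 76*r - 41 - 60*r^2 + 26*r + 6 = -60*r^2 + 102*r - 42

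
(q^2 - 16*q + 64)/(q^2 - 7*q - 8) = (q - 8)/(q + 1)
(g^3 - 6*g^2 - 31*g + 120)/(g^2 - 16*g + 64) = (g^2 + 2*g - 15)/(g - 8)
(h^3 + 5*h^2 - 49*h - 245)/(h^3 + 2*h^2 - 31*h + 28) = (h^2 - 2*h - 35)/(h^2 - 5*h + 4)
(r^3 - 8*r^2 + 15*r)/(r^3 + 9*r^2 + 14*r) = (r^2 - 8*r + 15)/(r^2 + 9*r + 14)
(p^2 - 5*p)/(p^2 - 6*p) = (p - 5)/(p - 6)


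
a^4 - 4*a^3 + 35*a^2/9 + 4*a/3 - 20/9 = (a - 2)*(a - 5/3)*(a - 1)*(a + 2/3)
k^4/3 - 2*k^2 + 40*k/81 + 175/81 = (k/3 + 1/3)*(k - 5/3)^2*(k + 7/3)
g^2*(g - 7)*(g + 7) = g^4 - 49*g^2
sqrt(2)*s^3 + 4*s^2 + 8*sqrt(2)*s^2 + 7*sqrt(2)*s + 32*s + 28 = (s + 7)*(s + 2*sqrt(2))*(sqrt(2)*s + sqrt(2))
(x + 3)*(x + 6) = x^2 + 9*x + 18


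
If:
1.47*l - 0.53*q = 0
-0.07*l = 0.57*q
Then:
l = 0.00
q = 0.00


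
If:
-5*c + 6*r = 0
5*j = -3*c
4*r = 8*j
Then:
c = 0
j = 0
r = 0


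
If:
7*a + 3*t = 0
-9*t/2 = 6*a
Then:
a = 0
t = 0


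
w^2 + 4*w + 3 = (w + 1)*(w + 3)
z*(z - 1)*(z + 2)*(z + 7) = z^4 + 8*z^3 + 5*z^2 - 14*z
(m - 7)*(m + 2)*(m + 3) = m^3 - 2*m^2 - 29*m - 42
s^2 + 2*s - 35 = (s - 5)*(s + 7)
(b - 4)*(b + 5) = b^2 + b - 20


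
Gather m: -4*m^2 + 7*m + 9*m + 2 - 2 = -4*m^2 + 16*m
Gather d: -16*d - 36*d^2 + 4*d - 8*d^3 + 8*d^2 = -8*d^3 - 28*d^2 - 12*d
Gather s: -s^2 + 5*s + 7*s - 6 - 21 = -s^2 + 12*s - 27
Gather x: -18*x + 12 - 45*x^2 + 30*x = -45*x^2 + 12*x + 12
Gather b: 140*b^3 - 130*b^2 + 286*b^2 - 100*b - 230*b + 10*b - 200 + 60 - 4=140*b^3 + 156*b^2 - 320*b - 144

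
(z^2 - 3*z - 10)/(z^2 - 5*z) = (z + 2)/z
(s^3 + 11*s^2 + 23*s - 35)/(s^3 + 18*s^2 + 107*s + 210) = (s - 1)/(s + 6)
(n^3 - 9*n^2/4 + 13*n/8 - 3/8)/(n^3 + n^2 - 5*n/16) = 2*(8*n^3 - 18*n^2 + 13*n - 3)/(n*(16*n^2 + 16*n - 5))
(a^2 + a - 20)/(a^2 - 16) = (a + 5)/(a + 4)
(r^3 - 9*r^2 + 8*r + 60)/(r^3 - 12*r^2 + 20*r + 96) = (r - 5)/(r - 8)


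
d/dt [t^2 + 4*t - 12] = 2*t + 4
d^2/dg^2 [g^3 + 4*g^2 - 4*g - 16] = 6*g + 8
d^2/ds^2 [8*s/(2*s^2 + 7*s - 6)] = 16*(s*(4*s + 7)^2 - (6*s + 7)*(2*s^2 + 7*s - 6))/(2*s^2 + 7*s - 6)^3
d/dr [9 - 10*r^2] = -20*r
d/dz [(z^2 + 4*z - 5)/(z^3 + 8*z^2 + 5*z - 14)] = (-z^2 - 10*z - 31)/(z^4 + 18*z^3 + 109*z^2 + 252*z + 196)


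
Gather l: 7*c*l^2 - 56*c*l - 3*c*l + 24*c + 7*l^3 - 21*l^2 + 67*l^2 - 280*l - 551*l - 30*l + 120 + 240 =24*c + 7*l^3 + l^2*(7*c + 46) + l*(-59*c - 861) + 360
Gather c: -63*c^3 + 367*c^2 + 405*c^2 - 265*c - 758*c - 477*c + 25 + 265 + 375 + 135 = -63*c^3 + 772*c^2 - 1500*c + 800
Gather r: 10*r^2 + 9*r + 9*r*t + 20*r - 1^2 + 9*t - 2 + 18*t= 10*r^2 + r*(9*t + 29) + 27*t - 3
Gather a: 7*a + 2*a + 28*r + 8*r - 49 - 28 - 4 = 9*a + 36*r - 81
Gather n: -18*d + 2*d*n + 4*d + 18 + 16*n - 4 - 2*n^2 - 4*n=-14*d - 2*n^2 + n*(2*d + 12) + 14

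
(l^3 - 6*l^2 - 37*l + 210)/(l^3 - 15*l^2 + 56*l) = (l^2 + l - 30)/(l*(l - 8))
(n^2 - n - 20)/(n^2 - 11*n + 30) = (n + 4)/(n - 6)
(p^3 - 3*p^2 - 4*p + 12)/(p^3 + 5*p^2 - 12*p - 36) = (p - 2)/(p + 6)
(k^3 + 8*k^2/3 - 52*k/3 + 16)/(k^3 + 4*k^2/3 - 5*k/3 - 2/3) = (3*k^3 + 8*k^2 - 52*k + 48)/(3*k^3 + 4*k^2 - 5*k - 2)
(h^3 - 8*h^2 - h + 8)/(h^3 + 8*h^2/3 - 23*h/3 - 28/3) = 3*(h^2 - 9*h + 8)/(3*h^2 + 5*h - 28)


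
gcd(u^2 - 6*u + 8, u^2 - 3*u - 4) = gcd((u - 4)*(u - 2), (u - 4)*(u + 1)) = u - 4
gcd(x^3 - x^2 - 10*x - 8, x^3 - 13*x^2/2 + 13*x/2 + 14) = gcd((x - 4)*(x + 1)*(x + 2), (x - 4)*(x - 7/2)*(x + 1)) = x^2 - 3*x - 4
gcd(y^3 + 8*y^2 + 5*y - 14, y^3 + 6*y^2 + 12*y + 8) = y + 2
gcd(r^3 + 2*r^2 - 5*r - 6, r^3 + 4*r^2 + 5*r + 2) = r + 1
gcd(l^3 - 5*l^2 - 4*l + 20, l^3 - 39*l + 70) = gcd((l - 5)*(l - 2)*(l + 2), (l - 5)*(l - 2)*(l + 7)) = l^2 - 7*l + 10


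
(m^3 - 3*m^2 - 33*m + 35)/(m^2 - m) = m - 2 - 35/m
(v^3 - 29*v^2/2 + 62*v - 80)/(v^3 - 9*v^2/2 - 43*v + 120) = (v - 4)/(v + 6)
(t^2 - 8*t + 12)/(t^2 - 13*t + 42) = (t - 2)/(t - 7)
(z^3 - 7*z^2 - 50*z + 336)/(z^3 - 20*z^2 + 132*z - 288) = (z + 7)/(z - 6)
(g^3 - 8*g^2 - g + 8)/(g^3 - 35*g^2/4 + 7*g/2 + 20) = 4*(g^2 - 1)/(4*g^2 - 3*g - 10)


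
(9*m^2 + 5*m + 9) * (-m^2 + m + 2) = -9*m^4 + 4*m^3 + 14*m^2 + 19*m + 18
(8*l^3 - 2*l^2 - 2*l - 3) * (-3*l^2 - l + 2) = -24*l^5 - 2*l^4 + 24*l^3 + 7*l^2 - l - 6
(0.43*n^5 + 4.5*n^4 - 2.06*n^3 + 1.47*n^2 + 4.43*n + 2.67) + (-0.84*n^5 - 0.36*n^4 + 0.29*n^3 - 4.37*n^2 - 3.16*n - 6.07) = -0.41*n^5 + 4.14*n^4 - 1.77*n^3 - 2.9*n^2 + 1.27*n - 3.4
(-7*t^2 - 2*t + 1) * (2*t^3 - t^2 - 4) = -14*t^5 + 3*t^4 + 4*t^3 + 27*t^2 + 8*t - 4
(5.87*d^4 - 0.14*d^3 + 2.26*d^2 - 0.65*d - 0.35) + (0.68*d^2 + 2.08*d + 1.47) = 5.87*d^4 - 0.14*d^3 + 2.94*d^2 + 1.43*d + 1.12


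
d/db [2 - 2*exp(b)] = -2*exp(b)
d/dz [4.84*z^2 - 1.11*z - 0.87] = 9.68*z - 1.11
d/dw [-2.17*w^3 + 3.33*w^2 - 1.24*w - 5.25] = -6.51*w^2 + 6.66*w - 1.24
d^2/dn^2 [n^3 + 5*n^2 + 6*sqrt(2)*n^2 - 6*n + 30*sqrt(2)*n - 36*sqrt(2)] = 6*n + 10 + 12*sqrt(2)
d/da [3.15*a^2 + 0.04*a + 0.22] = 6.3*a + 0.04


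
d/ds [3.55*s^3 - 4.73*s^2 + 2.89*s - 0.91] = 10.65*s^2 - 9.46*s + 2.89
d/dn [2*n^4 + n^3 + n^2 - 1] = n*(8*n^2 + 3*n + 2)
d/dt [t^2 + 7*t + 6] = 2*t + 7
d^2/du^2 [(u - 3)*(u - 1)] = 2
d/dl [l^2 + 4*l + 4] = 2*l + 4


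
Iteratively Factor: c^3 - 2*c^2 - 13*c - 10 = (c + 2)*(c^2 - 4*c - 5) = (c + 1)*(c + 2)*(c - 5)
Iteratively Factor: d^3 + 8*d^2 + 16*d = (d)*(d^2 + 8*d + 16) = d*(d + 4)*(d + 4)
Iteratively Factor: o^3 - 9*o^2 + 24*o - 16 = (o - 4)*(o^2 - 5*o + 4) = (o - 4)*(o - 1)*(o - 4)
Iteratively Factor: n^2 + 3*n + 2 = (n + 1)*(n + 2)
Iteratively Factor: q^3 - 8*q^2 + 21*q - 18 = (q - 2)*(q^2 - 6*q + 9) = (q - 3)*(q - 2)*(q - 3)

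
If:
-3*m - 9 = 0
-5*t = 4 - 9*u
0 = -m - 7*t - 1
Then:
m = -3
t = 2/7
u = 38/63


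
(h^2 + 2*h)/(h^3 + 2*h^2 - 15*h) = (h + 2)/(h^2 + 2*h - 15)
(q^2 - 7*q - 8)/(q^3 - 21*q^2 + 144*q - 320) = (q + 1)/(q^2 - 13*q + 40)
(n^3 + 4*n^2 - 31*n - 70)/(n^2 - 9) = (n^3 + 4*n^2 - 31*n - 70)/(n^2 - 9)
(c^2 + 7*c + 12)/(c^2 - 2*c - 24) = (c + 3)/(c - 6)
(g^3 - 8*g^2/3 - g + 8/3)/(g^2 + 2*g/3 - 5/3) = (3*g^2 - 5*g - 8)/(3*g + 5)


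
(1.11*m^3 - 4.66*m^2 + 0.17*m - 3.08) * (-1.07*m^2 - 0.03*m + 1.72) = -1.1877*m^5 + 4.9529*m^4 + 1.8671*m^3 - 4.7247*m^2 + 0.3848*m - 5.2976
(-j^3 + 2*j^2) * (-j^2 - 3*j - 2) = j^5 + j^4 - 4*j^3 - 4*j^2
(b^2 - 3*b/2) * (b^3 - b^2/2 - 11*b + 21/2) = b^5 - 2*b^4 - 41*b^3/4 + 27*b^2 - 63*b/4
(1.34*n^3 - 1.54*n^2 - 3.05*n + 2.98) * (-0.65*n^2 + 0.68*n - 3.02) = -0.871*n^5 + 1.9122*n^4 - 3.1115*n^3 + 0.6398*n^2 + 11.2374*n - 8.9996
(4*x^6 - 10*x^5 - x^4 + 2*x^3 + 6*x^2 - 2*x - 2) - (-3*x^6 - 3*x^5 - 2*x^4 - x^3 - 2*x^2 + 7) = 7*x^6 - 7*x^5 + x^4 + 3*x^3 + 8*x^2 - 2*x - 9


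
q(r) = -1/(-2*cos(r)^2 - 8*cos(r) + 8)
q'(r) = -(-4*sin(r)*cos(r) - 8*sin(r))/(-2*cos(r)^2 - 8*cos(r) + 8)^2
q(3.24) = -0.07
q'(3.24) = -0.00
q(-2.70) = -0.07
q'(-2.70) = -0.01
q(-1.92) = -0.10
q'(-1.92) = -0.06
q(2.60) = -0.07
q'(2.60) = 0.01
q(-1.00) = -0.32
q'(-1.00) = -0.89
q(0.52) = 2.23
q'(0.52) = 28.30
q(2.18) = -0.08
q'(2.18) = 0.03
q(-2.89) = -0.07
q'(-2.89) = -0.01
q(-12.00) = 5.71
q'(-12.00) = 199.28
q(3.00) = -0.07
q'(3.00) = 0.00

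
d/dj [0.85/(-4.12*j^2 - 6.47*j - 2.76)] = (7.004*j + 5.4995)/(4.12*j^2 + 6.47*j + 2.76)^2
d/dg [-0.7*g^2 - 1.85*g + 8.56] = -1.4*g - 1.85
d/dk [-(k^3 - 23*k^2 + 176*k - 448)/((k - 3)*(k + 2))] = (-k^4 + 2*k^3 + 171*k^2 - 1172*k + 1504)/(k^4 - 2*k^3 - 11*k^2 + 12*k + 36)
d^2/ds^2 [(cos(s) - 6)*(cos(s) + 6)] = -2*cos(2*s)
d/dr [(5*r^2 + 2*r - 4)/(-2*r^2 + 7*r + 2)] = (39*r^2 + 4*r + 32)/(4*r^4 - 28*r^3 + 41*r^2 + 28*r + 4)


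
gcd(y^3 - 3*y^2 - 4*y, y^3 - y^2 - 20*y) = y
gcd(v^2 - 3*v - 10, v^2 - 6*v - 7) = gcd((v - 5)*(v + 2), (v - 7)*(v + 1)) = 1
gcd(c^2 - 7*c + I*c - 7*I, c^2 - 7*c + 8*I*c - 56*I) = c - 7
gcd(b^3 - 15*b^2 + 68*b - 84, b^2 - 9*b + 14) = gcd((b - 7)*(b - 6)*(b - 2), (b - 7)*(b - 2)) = b^2 - 9*b + 14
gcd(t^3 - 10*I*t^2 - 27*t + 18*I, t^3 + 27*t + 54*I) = t - 6*I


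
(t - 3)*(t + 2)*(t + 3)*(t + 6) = t^4 + 8*t^3 + 3*t^2 - 72*t - 108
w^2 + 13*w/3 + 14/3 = (w + 2)*(w + 7/3)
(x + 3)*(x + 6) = x^2 + 9*x + 18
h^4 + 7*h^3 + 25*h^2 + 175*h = h*(h + 7)*(h - 5*I)*(h + 5*I)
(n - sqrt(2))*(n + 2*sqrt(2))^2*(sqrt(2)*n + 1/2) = sqrt(2)*n^4 + 13*n^3/2 + 3*sqrt(2)*n^2/2 - 16*n - 4*sqrt(2)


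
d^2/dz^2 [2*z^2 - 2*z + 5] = 4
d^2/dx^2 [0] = 0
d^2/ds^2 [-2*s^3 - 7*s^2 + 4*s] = -12*s - 14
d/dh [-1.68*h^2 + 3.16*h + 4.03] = 3.16 - 3.36*h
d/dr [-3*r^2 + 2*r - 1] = 2 - 6*r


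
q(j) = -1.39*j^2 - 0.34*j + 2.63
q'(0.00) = -0.34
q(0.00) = 2.63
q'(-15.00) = 41.36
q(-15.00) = -305.02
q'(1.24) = -3.79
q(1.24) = 0.07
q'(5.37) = -15.27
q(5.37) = -39.28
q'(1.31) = -3.98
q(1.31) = -0.20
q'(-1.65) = 4.25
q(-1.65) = -0.59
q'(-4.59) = 12.42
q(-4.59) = -25.09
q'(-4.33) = 11.70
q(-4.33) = -21.96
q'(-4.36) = 11.78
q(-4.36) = -22.31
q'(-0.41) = 0.80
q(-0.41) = 2.54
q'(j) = -2.78*j - 0.34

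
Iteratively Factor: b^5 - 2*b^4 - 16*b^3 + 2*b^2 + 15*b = (b + 1)*(b^4 - 3*b^3 - 13*b^2 + 15*b) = (b - 1)*(b + 1)*(b^3 - 2*b^2 - 15*b) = b*(b - 1)*(b + 1)*(b^2 - 2*b - 15) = b*(b - 5)*(b - 1)*(b + 1)*(b + 3)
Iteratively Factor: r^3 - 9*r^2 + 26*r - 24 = (r - 4)*(r^2 - 5*r + 6) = (r - 4)*(r - 2)*(r - 3)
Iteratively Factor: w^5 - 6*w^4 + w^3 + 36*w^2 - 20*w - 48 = (w - 4)*(w^4 - 2*w^3 - 7*w^2 + 8*w + 12) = (w - 4)*(w - 3)*(w^3 + w^2 - 4*w - 4) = (w - 4)*(w - 3)*(w + 1)*(w^2 - 4) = (w - 4)*(w - 3)*(w - 2)*(w + 1)*(w + 2)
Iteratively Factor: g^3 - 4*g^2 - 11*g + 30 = (g - 2)*(g^2 - 2*g - 15) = (g - 2)*(g + 3)*(g - 5)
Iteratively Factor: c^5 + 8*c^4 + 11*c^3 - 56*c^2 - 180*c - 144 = (c + 2)*(c^4 + 6*c^3 - c^2 - 54*c - 72) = (c + 2)*(c + 4)*(c^3 + 2*c^2 - 9*c - 18) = (c + 2)^2*(c + 4)*(c^2 - 9) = (c + 2)^2*(c + 3)*(c + 4)*(c - 3)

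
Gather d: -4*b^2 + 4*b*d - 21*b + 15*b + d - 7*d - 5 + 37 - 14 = -4*b^2 - 6*b + d*(4*b - 6) + 18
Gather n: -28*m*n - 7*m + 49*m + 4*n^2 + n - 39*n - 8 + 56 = 42*m + 4*n^2 + n*(-28*m - 38) + 48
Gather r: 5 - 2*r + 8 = 13 - 2*r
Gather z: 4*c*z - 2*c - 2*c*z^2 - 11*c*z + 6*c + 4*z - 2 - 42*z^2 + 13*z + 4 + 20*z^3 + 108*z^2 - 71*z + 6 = 4*c + 20*z^3 + z^2*(66 - 2*c) + z*(-7*c - 54) + 8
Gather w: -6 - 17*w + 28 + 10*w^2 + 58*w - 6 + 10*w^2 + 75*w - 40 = 20*w^2 + 116*w - 24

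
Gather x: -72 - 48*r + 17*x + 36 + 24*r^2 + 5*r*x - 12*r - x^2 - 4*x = 24*r^2 - 60*r - x^2 + x*(5*r + 13) - 36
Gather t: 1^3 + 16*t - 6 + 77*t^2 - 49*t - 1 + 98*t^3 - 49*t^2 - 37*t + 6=98*t^3 + 28*t^2 - 70*t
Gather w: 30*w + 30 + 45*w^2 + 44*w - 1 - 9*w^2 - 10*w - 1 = 36*w^2 + 64*w + 28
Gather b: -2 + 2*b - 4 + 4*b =6*b - 6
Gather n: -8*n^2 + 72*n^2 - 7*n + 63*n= 64*n^2 + 56*n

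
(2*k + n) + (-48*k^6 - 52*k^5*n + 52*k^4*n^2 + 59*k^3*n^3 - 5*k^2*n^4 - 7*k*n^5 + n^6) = -48*k^6 - 52*k^5*n + 52*k^4*n^2 + 59*k^3*n^3 - 5*k^2*n^4 - 7*k*n^5 + 2*k + n^6 + n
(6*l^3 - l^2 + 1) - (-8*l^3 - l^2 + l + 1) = 14*l^3 - l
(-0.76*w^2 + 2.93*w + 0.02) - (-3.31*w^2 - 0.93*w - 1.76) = 2.55*w^2 + 3.86*w + 1.78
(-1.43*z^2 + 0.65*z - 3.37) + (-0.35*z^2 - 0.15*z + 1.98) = -1.78*z^2 + 0.5*z - 1.39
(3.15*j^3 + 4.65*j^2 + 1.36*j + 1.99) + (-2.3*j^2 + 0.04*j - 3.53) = 3.15*j^3 + 2.35*j^2 + 1.4*j - 1.54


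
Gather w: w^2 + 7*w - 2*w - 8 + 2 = w^2 + 5*w - 6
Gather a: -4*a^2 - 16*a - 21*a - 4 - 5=-4*a^2 - 37*a - 9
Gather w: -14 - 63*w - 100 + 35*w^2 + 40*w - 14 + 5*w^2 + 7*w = 40*w^2 - 16*w - 128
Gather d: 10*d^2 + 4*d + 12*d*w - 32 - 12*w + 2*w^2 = 10*d^2 + d*(12*w + 4) + 2*w^2 - 12*w - 32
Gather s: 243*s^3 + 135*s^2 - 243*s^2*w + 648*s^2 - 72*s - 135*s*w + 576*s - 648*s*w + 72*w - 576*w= 243*s^3 + s^2*(783 - 243*w) + s*(504 - 783*w) - 504*w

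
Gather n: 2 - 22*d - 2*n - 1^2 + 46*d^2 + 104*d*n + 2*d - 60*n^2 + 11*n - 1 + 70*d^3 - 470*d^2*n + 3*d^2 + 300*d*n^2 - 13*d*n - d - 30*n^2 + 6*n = 70*d^3 + 49*d^2 - 21*d + n^2*(300*d - 90) + n*(-470*d^2 + 91*d + 15)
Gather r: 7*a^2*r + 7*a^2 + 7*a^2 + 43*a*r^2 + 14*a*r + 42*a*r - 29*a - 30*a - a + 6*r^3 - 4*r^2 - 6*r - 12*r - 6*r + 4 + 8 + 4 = 14*a^2 - 60*a + 6*r^3 + r^2*(43*a - 4) + r*(7*a^2 + 56*a - 24) + 16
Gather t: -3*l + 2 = 2 - 3*l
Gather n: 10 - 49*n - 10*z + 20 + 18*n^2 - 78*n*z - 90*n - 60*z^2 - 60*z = 18*n^2 + n*(-78*z - 139) - 60*z^2 - 70*z + 30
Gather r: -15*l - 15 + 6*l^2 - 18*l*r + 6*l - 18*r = 6*l^2 - 9*l + r*(-18*l - 18) - 15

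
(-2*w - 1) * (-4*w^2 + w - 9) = 8*w^3 + 2*w^2 + 17*w + 9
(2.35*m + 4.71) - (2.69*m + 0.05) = 4.66 - 0.34*m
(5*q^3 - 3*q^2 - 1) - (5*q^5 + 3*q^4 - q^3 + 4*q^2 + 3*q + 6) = -5*q^5 - 3*q^4 + 6*q^3 - 7*q^2 - 3*q - 7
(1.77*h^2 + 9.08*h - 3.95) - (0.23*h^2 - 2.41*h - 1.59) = 1.54*h^2 + 11.49*h - 2.36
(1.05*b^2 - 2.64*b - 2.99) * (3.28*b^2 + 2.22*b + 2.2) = 3.444*b^4 - 6.3282*b^3 - 13.358*b^2 - 12.4458*b - 6.578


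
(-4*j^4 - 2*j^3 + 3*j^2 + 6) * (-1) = 4*j^4 + 2*j^3 - 3*j^2 - 6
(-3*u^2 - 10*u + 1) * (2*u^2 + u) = -6*u^4 - 23*u^3 - 8*u^2 + u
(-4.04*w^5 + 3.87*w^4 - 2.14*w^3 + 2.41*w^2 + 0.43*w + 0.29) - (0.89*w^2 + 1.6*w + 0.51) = -4.04*w^5 + 3.87*w^4 - 2.14*w^3 + 1.52*w^2 - 1.17*w - 0.22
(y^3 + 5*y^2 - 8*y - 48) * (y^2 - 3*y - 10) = y^5 + 2*y^4 - 33*y^3 - 74*y^2 + 224*y + 480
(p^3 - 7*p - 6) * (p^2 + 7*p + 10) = p^5 + 7*p^4 + 3*p^3 - 55*p^2 - 112*p - 60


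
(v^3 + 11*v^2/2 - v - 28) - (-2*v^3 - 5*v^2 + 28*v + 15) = 3*v^3 + 21*v^2/2 - 29*v - 43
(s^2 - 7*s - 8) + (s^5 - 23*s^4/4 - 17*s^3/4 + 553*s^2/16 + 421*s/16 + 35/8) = s^5 - 23*s^4/4 - 17*s^3/4 + 569*s^2/16 + 309*s/16 - 29/8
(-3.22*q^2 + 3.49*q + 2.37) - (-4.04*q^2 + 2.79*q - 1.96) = 0.82*q^2 + 0.7*q + 4.33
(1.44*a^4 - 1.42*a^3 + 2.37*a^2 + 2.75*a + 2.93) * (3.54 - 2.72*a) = -3.9168*a^5 + 8.96*a^4 - 11.4732*a^3 + 0.909800000000001*a^2 + 1.7654*a + 10.3722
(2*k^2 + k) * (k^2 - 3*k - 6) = 2*k^4 - 5*k^3 - 15*k^2 - 6*k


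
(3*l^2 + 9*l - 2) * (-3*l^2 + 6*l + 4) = -9*l^4 - 9*l^3 + 72*l^2 + 24*l - 8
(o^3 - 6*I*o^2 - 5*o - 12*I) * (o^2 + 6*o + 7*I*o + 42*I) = o^5 + 6*o^4 + I*o^4 + 37*o^3 + 6*I*o^3 + 222*o^2 - 47*I*o^2 + 84*o - 282*I*o + 504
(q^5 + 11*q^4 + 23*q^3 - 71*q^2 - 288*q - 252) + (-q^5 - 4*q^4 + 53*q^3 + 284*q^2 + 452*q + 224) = 7*q^4 + 76*q^3 + 213*q^2 + 164*q - 28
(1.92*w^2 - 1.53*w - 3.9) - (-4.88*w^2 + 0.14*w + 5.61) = 6.8*w^2 - 1.67*w - 9.51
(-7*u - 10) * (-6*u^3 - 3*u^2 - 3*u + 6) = 42*u^4 + 81*u^3 + 51*u^2 - 12*u - 60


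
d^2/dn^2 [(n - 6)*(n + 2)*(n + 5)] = 6*n + 2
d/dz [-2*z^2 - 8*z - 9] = -4*z - 8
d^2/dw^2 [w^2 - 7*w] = 2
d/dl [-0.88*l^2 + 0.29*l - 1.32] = 0.29 - 1.76*l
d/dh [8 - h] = -1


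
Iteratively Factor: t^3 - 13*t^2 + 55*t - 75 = (t - 5)*(t^2 - 8*t + 15) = (t - 5)*(t - 3)*(t - 5)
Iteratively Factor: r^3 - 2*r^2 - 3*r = (r + 1)*(r^2 - 3*r) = (r - 3)*(r + 1)*(r)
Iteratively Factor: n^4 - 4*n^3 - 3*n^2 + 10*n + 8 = (n - 4)*(n^3 - 3*n - 2) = (n - 4)*(n + 1)*(n^2 - n - 2) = (n - 4)*(n + 1)^2*(n - 2)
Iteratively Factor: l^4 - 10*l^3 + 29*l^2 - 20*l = (l)*(l^3 - 10*l^2 + 29*l - 20) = l*(l - 1)*(l^2 - 9*l + 20) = l*(l - 4)*(l - 1)*(l - 5)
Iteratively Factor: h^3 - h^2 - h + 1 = (h + 1)*(h^2 - 2*h + 1) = (h - 1)*(h + 1)*(h - 1)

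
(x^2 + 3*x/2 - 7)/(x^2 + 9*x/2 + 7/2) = (x - 2)/(x + 1)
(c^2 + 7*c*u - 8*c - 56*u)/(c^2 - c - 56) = (c + 7*u)/(c + 7)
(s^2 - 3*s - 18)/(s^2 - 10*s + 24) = (s + 3)/(s - 4)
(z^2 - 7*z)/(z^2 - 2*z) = (z - 7)/(z - 2)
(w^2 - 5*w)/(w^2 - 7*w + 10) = w/(w - 2)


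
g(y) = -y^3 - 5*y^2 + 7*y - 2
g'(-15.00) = -518.00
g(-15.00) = 2143.00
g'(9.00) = -326.00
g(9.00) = -1073.00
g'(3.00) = -50.00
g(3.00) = -53.00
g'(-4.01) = -1.14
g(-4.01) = -45.99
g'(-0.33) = 9.97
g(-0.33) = -4.82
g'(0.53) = 0.86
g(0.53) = 0.16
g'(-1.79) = 15.29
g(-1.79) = -24.82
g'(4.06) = -83.05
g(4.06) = -122.92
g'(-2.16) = 14.60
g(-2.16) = -30.37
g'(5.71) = -147.91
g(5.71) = -311.22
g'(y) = -3*y^2 - 10*y + 7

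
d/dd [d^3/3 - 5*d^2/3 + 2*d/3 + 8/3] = d^2 - 10*d/3 + 2/3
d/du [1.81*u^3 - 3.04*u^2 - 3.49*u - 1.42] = 5.43*u^2 - 6.08*u - 3.49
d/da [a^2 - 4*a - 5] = 2*a - 4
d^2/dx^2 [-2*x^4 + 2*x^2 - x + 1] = 4 - 24*x^2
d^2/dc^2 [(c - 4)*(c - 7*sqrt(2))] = 2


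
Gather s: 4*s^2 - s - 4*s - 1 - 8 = 4*s^2 - 5*s - 9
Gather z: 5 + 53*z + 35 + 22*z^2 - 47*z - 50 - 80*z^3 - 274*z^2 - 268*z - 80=-80*z^3 - 252*z^2 - 262*z - 90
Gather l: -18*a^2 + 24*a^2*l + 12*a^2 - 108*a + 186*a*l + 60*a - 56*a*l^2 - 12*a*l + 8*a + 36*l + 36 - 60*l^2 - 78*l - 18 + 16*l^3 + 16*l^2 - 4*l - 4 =-6*a^2 - 40*a + 16*l^3 + l^2*(-56*a - 44) + l*(24*a^2 + 174*a - 46) + 14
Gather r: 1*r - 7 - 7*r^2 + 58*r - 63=-7*r^2 + 59*r - 70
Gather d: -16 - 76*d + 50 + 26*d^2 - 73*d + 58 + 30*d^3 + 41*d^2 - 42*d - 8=30*d^3 + 67*d^2 - 191*d + 84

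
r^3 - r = r*(r - 1)*(r + 1)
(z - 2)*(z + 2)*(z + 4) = z^3 + 4*z^2 - 4*z - 16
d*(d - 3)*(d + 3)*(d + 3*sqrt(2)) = d^4 + 3*sqrt(2)*d^3 - 9*d^2 - 27*sqrt(2)*d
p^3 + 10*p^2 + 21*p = p*(p + 3)*(p + 7)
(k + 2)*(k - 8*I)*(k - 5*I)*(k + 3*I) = k^4 + 2*k^3 - 10*I*k^3 - k^2 - 20*I*k^2 - 2*k - 120*I*k - 240*I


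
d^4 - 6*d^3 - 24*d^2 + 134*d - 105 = (d - 7)*(d - 3)*(d - 1)*(d + 5)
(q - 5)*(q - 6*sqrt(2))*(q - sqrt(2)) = q^3 - 7*sqrt(2)*q^2 - 5*q^2 + 12*q + 35*sqrt(2)*q - 60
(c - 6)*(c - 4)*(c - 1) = c^3 - 11*c^2 + 34*c - 24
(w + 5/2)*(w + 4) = w^2 + 13*w/2 + 10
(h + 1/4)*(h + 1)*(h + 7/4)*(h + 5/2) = h^4 + 11*h^3/2 + 159*h^2/16 + 209*h/32 + 35/32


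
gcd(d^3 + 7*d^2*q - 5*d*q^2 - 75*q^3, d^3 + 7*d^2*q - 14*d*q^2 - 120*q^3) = d + 5*q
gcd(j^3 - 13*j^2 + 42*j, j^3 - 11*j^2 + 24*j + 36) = j - 6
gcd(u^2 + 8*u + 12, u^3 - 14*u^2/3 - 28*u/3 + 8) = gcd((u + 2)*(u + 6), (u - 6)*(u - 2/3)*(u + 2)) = u + 2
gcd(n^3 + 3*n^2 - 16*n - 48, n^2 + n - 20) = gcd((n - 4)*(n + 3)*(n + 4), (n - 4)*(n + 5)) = n - 4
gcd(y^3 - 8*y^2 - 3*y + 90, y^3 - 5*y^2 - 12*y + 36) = y^2 - 3*y - 18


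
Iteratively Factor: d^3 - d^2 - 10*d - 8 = (d - 4)*(d^2 + 3*d + 2) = (d - 4)*(d + 2)*(d + 1)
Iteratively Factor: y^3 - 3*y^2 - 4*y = (y)*(y^2 - 3*y - 4) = y*(y - 4)*(y + 1)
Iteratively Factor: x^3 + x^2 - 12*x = (x + 4)*(x^2 - 3*x) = (x - 3)*(x + 4)*(x)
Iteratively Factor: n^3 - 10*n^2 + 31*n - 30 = (n - 5)*(n^2 - 5*n + 6) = (n - 5)*(n - 3)*(n - 2)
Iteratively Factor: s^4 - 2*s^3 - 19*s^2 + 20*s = (s + 4)*(s^3 - 6*s^2 + 5*s) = (s - 1)*(s + 4)*(s^2 - 5*s) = s*(s - 1)*(s + 4)*(s - 5)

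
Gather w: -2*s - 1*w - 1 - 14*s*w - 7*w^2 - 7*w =-2*s - 7*w^2 + w*(-14*s - 8) - 1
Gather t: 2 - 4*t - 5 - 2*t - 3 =-6*t - 6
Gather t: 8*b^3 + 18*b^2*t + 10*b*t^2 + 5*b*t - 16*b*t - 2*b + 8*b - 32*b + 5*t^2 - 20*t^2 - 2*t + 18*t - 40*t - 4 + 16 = 8*b^3 - 26*b + t^2*(10*b - 15) + t*(18*b^2 - 11*b - 24) + 12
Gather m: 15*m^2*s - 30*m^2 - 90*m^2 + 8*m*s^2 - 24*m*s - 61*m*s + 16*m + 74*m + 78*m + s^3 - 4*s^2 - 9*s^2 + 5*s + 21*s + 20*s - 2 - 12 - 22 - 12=m^2*(15*s - 120) + m*(8*s^2 - 85*s + 168) + s^3 - 13*s^2 + 46*s - 48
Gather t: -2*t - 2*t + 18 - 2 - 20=-4*t - 4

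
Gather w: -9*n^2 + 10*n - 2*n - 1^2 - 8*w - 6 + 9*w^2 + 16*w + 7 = -9*n^2 + 8*n + 9*w^2 + 8*w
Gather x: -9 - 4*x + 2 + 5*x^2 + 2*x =5*x^2 - 2*x - 7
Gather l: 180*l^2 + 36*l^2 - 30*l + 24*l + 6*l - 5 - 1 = 216*l^2 - 6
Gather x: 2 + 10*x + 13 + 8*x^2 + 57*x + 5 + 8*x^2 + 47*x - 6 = 16*x^2 + 114*x + 14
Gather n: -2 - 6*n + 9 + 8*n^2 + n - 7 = 8*n^2 - 5*n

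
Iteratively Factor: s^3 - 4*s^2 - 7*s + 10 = (s - 5)*(s^2 + s - 2) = (s - 5)*(s - 1)*(s + 2)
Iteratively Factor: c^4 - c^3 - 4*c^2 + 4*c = (c)*(c^3 - c^2 - 4*c + 4) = c*(c - 2)*(c^2 + c - 2) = c*(c - 2)*(c + 2)*(c - 1)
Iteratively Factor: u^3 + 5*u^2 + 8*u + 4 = (u + 2)*(u^2 + 3*u + 2) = (u + 1)*(u + 2)*(u + 2)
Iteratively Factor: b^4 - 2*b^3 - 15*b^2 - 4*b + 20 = (b + 2)*(b^3 - 4*b^2 - 7*b + 10) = (b + 2)^2*(b^2 - 6*b + 5) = (b - 5)*(b + 2)^2*(b - 1)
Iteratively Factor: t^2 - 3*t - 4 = (t - 4)*(t + 1)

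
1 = 1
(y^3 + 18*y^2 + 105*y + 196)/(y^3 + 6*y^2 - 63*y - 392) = (y + 4)/(y - 8)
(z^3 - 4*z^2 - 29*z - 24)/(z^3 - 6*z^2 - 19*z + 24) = (z + 1)/(z - 1)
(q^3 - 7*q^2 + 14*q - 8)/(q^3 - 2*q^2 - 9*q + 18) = (q^2 - 5*q + 4)/(q^2 - 9)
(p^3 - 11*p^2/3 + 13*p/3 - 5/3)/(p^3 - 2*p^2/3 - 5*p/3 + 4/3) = (3*p - 5)/(3*p + 4)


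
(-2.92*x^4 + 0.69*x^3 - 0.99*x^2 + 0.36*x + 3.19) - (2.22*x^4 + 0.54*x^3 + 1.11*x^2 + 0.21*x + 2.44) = -5.14*x^4 + 0.15*x^3 - 2.1*x^2 + 0.15*x + 0.75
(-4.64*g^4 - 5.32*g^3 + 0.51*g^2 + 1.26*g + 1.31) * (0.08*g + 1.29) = -0.3712*g^5 - 6.4112*g^4 - 6.822*g^3 + 0.7587*g^2 + 1.7302*g + 1.6899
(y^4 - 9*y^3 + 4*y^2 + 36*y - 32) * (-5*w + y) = -5*w*y^4 + 45*w*y^3 - 20*w*y^2 - 180*w*y + 160*w + y^5 - 9*y^4 + 4*y^3 + 36*y^2 - 32*y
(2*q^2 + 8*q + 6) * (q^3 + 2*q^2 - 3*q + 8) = 2*q^5 + 12*q^4 + 16*q^3 + 4*q^2 + 46*q + 48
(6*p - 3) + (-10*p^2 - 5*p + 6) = -10*p^2 + p + 3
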